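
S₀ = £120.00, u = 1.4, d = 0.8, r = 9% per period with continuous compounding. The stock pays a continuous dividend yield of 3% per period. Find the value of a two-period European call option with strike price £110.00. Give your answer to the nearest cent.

£29.94

Per-period risk-free factor R = e^0.09 = 1.0942; dividend-adjusted growth = e^(0.09−0.03) = 1.0618.
Risk-neutral probability p = (1.0618 − 0.8)/(1.4 − 0.8) = 0.2618/0.6000 = 0.4364
Terminal stock prices: S_uu = 235.2, S_ud = 134.4, S_dd = 76.8
Terminal payoffs (S − K): max(125.2, 0) = 125.2, max(24.4, 0) = 24.4, max(-33.2, 0) = 0
Node u (S = 168): V_u = e^(−0.09)·[0.4364·125.2000 + 0.5636·24.4000] = 62.5024
Node d (S = 96): V_d = e^(−0.09)·[0.4364·24.4000 + 0.5636·0.0000] = 9.7316
Node 0 (S = 120): V_0 = e^(−0.09)·[0.4364·62.5024 + 0.5636·9.7316] = 29.9408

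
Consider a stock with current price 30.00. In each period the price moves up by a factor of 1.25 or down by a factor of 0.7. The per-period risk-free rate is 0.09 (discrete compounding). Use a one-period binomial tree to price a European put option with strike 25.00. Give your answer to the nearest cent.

Risk-neutral probability p = (1 + 0.09 − 0.7)/(1.25 − 0.7) = 0.3900/0.5500 = 0.7091
Terminal stock prices: S_u = 37.5, S_d = 21
Terminal payoffs (K − S): max(-12.5, 0) = 0, max(4, 0) = 4
Node 0 (S = 30): V_0 = 1/1.09·[0.7091·0.0000 + 0.2909·4.0000] = 1.0676

1.07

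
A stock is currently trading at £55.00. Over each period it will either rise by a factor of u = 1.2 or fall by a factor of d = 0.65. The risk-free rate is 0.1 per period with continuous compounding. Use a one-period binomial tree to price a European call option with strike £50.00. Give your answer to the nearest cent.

Risk-neutral probability p = (e^0.1 − 0.65)/(1.2 − 0.65) = 0.4552/0.5500 = 0.8276
Terminal stock prices: S_u = 66, S_d = 35.75
Terminal payoffs (S − K): max(16, 0) = 16, max(-14.25, 0) = 0
Node 0 (S = 55): V_0 = e^(−0.1)·[0.8276·16.0000 + 0.1724·0.0000] = 11.9813

£11.98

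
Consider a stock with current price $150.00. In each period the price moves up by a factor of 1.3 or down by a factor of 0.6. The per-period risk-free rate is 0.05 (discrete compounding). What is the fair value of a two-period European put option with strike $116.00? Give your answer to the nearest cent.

Risk-neutral probability p = (1 + 0.05 − 0.6)/(1.3 − 0.6) = 0.4500/0.7000 = 0.6429
Terminal stock prices: S_uu = 253.5, S_ud = 117, S_dd = 54
Terminal payoffs (K − S): max(-137.5, 0) = 0, max(-1, 0) = 0, max(62, 0) = 62
Node u (S = 195): V_u = 1/1.05·[0.6429·0.0000 + 0.3571·0.0000] = 0.0000
Node d (S = 90): V_d = 1/1.05·[0.6429·0.0000 + 0.3571·62.0000] = 21.0884
Node 0 (S = 150): V_0 = 1/1.05·[0.6429·0.0000 + 0.3571·21.0884] = 7.1729

$7.17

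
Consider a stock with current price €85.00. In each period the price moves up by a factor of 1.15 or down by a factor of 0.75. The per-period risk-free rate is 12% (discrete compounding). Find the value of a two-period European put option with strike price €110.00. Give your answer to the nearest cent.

€4.34

Risk-neutral probability p = (1 + 0.12 − 0.75)/(1.15 − 0.75) = 0.3700/0.4000 = 0.9250
Terminal stock prices: S_uu = 112.4, S_ud = 73.31, S_dd = 47.81
Terminal payoffs (K − S): max(-2.412, 0) = 0, max(36.69, 0) = 36.69, max(62.19, 0) = 62.19
Node u (S = 97.75): V_u = 1/1.12·[0.9250·0.0000 + 0.0750·36.6875] = 2.4568
Node d (S = 63.75): V_d = 1/1.12·[0.9250·36.6875 + 0.0750·62.1875] = 34.4643
Node 0 (S = 85): V_0 = 1/1.12·[0.9250·2.4568 + 0.0750·34.4643] = 4.3369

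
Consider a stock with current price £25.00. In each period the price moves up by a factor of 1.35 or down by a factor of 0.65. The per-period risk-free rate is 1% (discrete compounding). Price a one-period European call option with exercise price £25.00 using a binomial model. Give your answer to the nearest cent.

£4.46

Risk-neutral probability p = (1 + 0.01 − 0.65)/(1.35 − 0.65) = 0.3600/0.7000 = 0.5143
Terminal stock prices: S_u = 33.75, S_d = 16.25
Terminal payoffs (S − K): max(8.75, 0) = 8.75, max(-8.75, 0) = 0
Node 0 (S = 25): V_0 = 1/1.01·[0.5143·8.7500 + 0.4857·0.0000] = 4.4554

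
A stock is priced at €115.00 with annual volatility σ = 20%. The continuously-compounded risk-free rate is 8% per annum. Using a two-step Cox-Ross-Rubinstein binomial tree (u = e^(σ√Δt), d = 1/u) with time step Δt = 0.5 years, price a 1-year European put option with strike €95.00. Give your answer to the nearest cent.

€1.18

CRR parameters: u = e^(σ√Δt) = e^(0.2·√0.5) = 1.1519, d = 1/u = 0.8681
Per-period rate: rΔt = 0.08·0.5 = 0.04, so R = e^0.04 = 1.0408
Risk-neutral probability p = (e^0.04 − 0.8681)/(1.1519 − 0.8681) = 0.1727/0.2838 = 0.6085
Terminal stock prices: S_uu = 152.6, S_ud = 115, S_dd = 86.67
Terminal payoffs (K − S): max(-57.59, 0) = 0, max(-20, 0) = 0, max(8.332, 0) = 8.332
Node u (S = 132.5): V_u = e^(−0.04)·[0.6085·0.0000 + 0.3915·0.0000] = 0.0000
Node d (S = 99.83): V_d = e^(−0.04)·[0.6085·0.0000 + 0.3915·8.3316] = 3.1338
Node 0 (S = 115): V_0 = e^(−0.04)·[0.6085·0.0000 + 0.3915·3.1338] = 1.1788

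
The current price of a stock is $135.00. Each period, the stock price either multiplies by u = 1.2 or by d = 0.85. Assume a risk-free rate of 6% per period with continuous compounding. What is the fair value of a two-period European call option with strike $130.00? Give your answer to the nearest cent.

$24.19

Risk-neutral probability p = (e^0.06 − 0.85)/(1.2 − 0.85) = 0.2118/0.3500 = 0.6052
Terminal stock prices: S_uu = 194.4, S_ud = 137.7, S_dd = 97.54
Terminal payoffs (S − K): max(64.4, 0) = 64.4, max(7.7, 0) = 7.7, max(-32.46, 0) = 0
Node u (S = 162): V_u = e^(−0.06)·[0.6052·64.4000 + 0.3948·7.7000] = 39.5706
Node d (S = 114.8): V_d = e^(−0.06)·[0.6052·7.7000 + 0.3948·0.0000] = 4.3890
Node 0 (S = 135): V_0 = e^(−0.06)·[0.6052·39.5706 + 0.3948·4.3890] = 24.1869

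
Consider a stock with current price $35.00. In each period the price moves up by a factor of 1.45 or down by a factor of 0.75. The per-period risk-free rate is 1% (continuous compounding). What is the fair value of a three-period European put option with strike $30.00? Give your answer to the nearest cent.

$4.29

Risk-neutral probability p = (e^0.01 − 0.75)/(1.45 − 0.75) = 0.2601/0.7000 = 0.3715
Terminal stock prices: S_uuu = 106.7, S_uud = 55.19, S_udd = 28.55, S_ddd = 14.77
Terminal payoffs (K − S): max(-76.7, 0) = 0, max(-25.19, 0) = 0, max(1.453, 0) = 1.453, max(15.23, 0) = 15.23
Node uu (S = 73.59): V_uu = e^(−0.01)·[0.3715·0.0000 + 0.6285·0.0000] = 0.0000
Node ud (S = 38.06): V_ud = e^(−0.01)·[0.3715·0.0000 + 0.6285·1.4531] = 0.9042
Node dd (S = 19.69): V_dd = e^(−0.01)·[0.3715·1.4531 + 0.6285·15.2344] = 10.0140
Node u (S = 50.75): V_u = e^(−0.01)·[0.3715·0.0000 + 0.6285·0.9042] = 0.5626
Node d (S = 26.25): V_d = e^(−0.01)·[0.3715·0.9042 + 0.6285·10.0140] = 6.5637
Node 0 (S = 35): V_0 = e^(−0.01)·[0.3715·0.5626 + 0.6285·6.5637] = 4.2912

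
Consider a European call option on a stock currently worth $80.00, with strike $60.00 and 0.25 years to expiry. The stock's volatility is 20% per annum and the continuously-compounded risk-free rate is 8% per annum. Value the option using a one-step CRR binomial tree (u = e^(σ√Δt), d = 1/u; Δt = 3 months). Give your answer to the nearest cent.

$21.19

CRR parameters: u = e^(σ√Δt) = e^(0.2·√0.25) = 1.1052, d = 1/u = 0.9048
Per-period rate: rΔt = 0.08·0.25 = 0.02, so R = e^0.02 = 1.0202
Risk-neutral probability p = (e^0.02 − 0.9048)/(1.1052 − 0.9048) = 0.1154/0.2003 = 0.5759
Terminal stock prices: S_u = 88.41, S_d = 72.39
Terminal payoffs (S − K): max(28.41, 0) = 28.41, max(12.39, 0) = 12.39
Node 0 (S = 80): V_0 = e^(−0.02)·[0.5759·28.4137 + 0.4241·12.3870] = 21.1881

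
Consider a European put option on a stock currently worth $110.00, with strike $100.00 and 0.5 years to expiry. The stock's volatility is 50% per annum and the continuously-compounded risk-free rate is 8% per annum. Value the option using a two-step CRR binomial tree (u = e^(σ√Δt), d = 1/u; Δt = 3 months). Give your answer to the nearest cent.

CRR parameters: u = e^(σ√Δt) = e^(0.5·√0.25) = 1.2840, d = 1/u = 0.7788
Per-period rate: rΔt = 0.08·0.25 = 0.02, so R = e^0.02 = 1.0202
Risk-neutral probability p = (e^0.02 − 0.7788)/(1.2840 − 0.7788) = 0.2414/0.5052 = 0.4778
Terminal stock prices: S_uu = 181.4, S_ud = 110, S_dd = 66.72
Terminal payoffs (K − S): max(-81.36, 0) = 0, max(-10, 0) = 0, max(33.28, 0) = 33.28
Node u (S = 141.2): V_u = e^(−0.02)·[0.4778·0.0000 + 0.5222·0.0000] = 0.0000
Node d (S = 85.67): V_d = e^(−0.02)·[0.4778·0.0000 + 0.5222·33.2816] = 17.0353
Node 0 (S = 110): V_0 = e^(−0.02)·[0.4778·0.0000 + 0.5222·17.0353] = 8.7195

$8.72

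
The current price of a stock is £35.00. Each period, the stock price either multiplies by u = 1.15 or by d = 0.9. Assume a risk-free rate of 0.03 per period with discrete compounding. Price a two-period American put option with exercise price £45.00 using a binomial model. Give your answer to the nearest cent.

£10.00

Risk-neutral probability p = (1 + 0.03 − 0.9)/(1.15 − 0.9) = 0.1300/0.2500 = 0.5200
Terminal stock prices: S_uu = 46.29, S_ud = 36.23, S_dd = 28.35
Terminal payoffs (K − S): max(-1.287, 0) = 0, max(8.775, 0) = 8.775, max(16.65, 0) = 16.65
Node u (S = 40.25): continuation = 1/1.03·[0.5200·0.0000 + 0.4800·8.7750] = 4.0893; exercise value = 4.7500 > continuation, so V_u = 4.7500 (exercise)
Node d (S = 31.5): continuation = 1/1.03·[0.5200·8.7750 + 0.4800·16.6500] = 12.1893; exercise value = 13.5000 > continuation, so V_d = 13.5000 (exercise)
Node 0 (S = 35): continuation = 1/1.03·[0.5200·4.7500 + 0.4800·13.5000] = 8.6893; exercise value = 10.0000 > continuation, so V_0 = 10.0000 (exercise)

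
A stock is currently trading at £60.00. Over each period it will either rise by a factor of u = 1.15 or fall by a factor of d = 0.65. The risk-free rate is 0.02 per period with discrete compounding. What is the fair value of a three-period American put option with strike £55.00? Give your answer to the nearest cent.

Risk-neutral probability p = (1 + 0.02 − 0.65)/(1.15 − 0.65) = 0.3700/0.5000 = 0.7400
Terminal stock prices: S_uuu = 91.25, S_uud = 51.58, S_udd = 29.15, S_ddd = 16.48
Terminal payoffs (K − S): max(-36.25, 0) = 0, max(3.422, 0) = 3.422, max(25.85, 0) = 25.85, max(38.52, 0) = 38.52
Node uu (S = 79.35): continuation = 1/1.02·[0.7400·0.0000 + 0.2600·3.4225] = 0.8724; exercise value = 0.0000 ≤ continuation, so V_uu = 0.8724
Node ud (S = 44.85): continuation = 1/1.02·[0.7400·3.4225 + 0.2600·25.8475] = 9.0716; exercise value = 10.1500 > continuation, so V_ud = 10.1500 (exercise)
Node dd (S = 25.35): continuation = 1/1.02·[0.7400·25.8475 + 0.2600·38.5225] = 28.5716; exercise value = 29.6500 > continuation, so V_dd = 29.6500 (exercise)
Node u (S = 69): continuation = 1/1.02·[0.7400·0.8724 + 0.2600·10.1500] = 3.2202; exercise value = 0.0000 ≤ continuation, so V_u = 3.2202
Node d (S = 39): continuation = 1/1.02·[0.7400·10.1500 + 0.2600·29.6500] = 14.9216; exercise value = 16.0000 > continuation, so V_d = 16.0000 (exercise)
Node 0 (S = 60): continuation = 1/1.02·[0.7400·3.2202 + 0.2600·16.0000] = 6.4146; exercise value = 0.0000 ≤ continuation, so V_0 = 6.4146

£6.41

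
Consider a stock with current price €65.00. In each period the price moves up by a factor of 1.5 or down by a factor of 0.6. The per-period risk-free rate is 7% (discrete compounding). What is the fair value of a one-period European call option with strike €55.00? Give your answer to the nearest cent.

Risk-neutral probability p = (1 + 0.07 − 0.6)/(1.5 − 0.6) = 0.4700/0.9000 = 0.5222
Terminal stock prices: S_u = 97.5, S_d = 39
Terminal payoffs (S − K): max(42.5, 0) = 42.5, max(-16, 0) = 0
Node 0 (S = 65): V_0 = 1/1.07·[0.5222·42.5000 + 0.4778·0.0000] = 20.7425

€20.74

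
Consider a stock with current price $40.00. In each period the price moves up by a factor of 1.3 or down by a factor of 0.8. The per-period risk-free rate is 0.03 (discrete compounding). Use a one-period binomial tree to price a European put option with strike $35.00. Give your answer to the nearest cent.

$1.57

Risk-neutral probability p = (1 + 0.03 − 0.8)/(1.3 − 0.8) = 0.2300/0.5000 = 0.4600
Terminal stock prices: S_u = 52, S_d = 32
Terminal payoffs (K − S): max(-17, 0) = 0, max(3, 0) = 3
Node 0 (S = 40): V_0 = 1/1.03·[0.4600·0.0000 + 0.5400·3.0000] = 1.5728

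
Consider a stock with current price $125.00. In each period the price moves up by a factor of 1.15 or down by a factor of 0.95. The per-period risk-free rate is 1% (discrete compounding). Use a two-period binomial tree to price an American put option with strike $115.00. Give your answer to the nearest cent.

Risk-neutral probability p = (1 + 0.01 − 0.95)/(1.15 − 0.95) = 0.0600/0.2000 = 0.3000
Terminal stock prices: S_uu = 165.3, S_ud = 136.6, S_dd = 112.8
Terminal payoffs (K − S): max(-50.31, 0) = 0, max(-21.56, 0) = 0, max(2.188, 0) = 2.188
Node u (S = 143.8): continuation = 1/1.01·[0.3000·0.0000 + 0.7000·0.0000] = 0.0000; exercise value = 0.0000 ≤ continuation, so V_u = 0.0000
Node d (S = 118.8): continuation = 1/1.01·[0.3000·0.0000 + 0.7000·2.1875] = 1.5161; exercise value = 0.0000 ≤ continuation, so V_d = 1.5161
Node 0 (S = 125): continuation = 1/1.01·[0.3000·0.0000 + 0.7000·1.5161] = 1.0508; exercise value = 0.0000 ≤ continuation, so V_0 = 1.0508

$1.05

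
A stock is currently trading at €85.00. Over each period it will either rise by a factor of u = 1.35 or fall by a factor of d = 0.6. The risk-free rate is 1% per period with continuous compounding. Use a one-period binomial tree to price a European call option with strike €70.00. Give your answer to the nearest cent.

€24.22

Risk-neutral probability p = (e^0.01 − 0.6)/(1.35 − 0.6) = 0.4101/0.7500 = 0.5467
Terminal stock prices: S_u = 114.8, S_d = 51
Terminal payoffs (S − K): max(44.75, 0) = 44.75, max(-19, 0) = 0
Node 0 (S = 85): V_0 = e^(−0.01)·[0.5467·44.7500 + 0.4533·0.0000] = 24.2229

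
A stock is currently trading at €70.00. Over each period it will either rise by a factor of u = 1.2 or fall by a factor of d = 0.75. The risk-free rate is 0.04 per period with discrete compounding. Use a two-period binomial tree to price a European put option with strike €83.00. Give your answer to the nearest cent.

€13.57

Risk-neutral probability p = (1 + 0.04 − 0.75)/(1.2 − 0.75) = 0.2900/0.4500 = 0.6444
Terminal stock prices: S_uu = 100.8, S_ud = 63, S_dd = 39.38
Terminal payoffs (K − S): max(-17.8, 0) = 0, max(20, 0) = 20, max(43.62, 0) = 43.62
Node u (S = 84): V_u = 1/1.04·[0.6444·0.0000 + 0.3556·20.0000] = 6.8376
Node d (S = 52.5): V_d = 1/1.04·[0.6444·20.0000 + 0.3556·43.6250] = 27.3077
Node 0 (S = 70): V_0 = 1/1.04·[0.6444·6.8376 + 0.3556·27.3077] = 13.5729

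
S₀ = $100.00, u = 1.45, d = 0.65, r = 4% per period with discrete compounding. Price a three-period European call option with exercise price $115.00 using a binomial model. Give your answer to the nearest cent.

Risk-neutral probability p = (1 + 0.04 − 0.65)/(1.45 − 0.65) = 0.3900/0.8000 = 0.4875
Terminal stock prices: S_uuu = 304.9, S_uud = 136.7, S_udd = 61.26, S_ddd = 27.46
Terminal payoffs (S − K): max(189.9, 0) = 189.9, max(21.66, 0) = 21.66, max(-53.74, 0) = 0, max(-87.54, 0) = 0
Node uu (S = 210.2): V_uu = 1/1.04·[0.4875·189.8625 + 0.5125·21.6625] = 99.6731
Node ud (S = 94.25): V_ud = 1/1.04·[0.4875·21.6625 + 0.5125·0.0000] = 10.1543
Node dd (S = 42.25): V_dd = 1/1.04·[0.4875·0.0000 + 0.5125·0.0000] = 0.0000
Node u (S = 145): V_u = 1/1.04·[0.4875·99.6731 + 0.5125·10.1543] = 51.7257
Node d (S = 65): V_d = 1/1.04·[0.4875·10.1543 + 0.5125·0.0000] = 4.7598
Node 0 (S = 100): V_0 = 1/1.04·[0.4875·51.7257 + 0.5125·4.7598] = 26.5920

$26.59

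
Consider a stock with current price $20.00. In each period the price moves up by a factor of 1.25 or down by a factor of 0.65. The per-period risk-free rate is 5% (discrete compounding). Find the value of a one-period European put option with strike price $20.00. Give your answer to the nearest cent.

Risk-neutral probability p = (1 + 0.05 − 0.65)/(1.25 − 0.65) = 0.4000/0.6000 = 0.6667
Terminal stock prices: S_u = 25, S_d = 13
Terminal payoffs (K − S): max(-5, 0) = 0, max(7, 0) = 7
Node 0 (S = 20): V_0 = 1/1.05·[0.6667·0.0000 + 0.3333·7.0000] = 2.2222

$2.22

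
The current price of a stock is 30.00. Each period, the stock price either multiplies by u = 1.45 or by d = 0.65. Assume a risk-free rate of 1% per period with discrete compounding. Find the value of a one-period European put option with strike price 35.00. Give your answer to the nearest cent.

Risk-neutral probability p = (1 + 0.01 − 0.65)/(1.45 − 0.65) = 0.3600/0.8000 = 0.4500
Terminal stock prices: S_u = 43.5, S_d = 19.5
Terminal payoffs (K − S): max(-8.5, 0) = 0, max(15.5, 0) = 15.5
Node 0 (S = 30): V_0 = 1/1.01·[0.4500·0.0000 + 0.5500·15.5000] = 8.4406

8.44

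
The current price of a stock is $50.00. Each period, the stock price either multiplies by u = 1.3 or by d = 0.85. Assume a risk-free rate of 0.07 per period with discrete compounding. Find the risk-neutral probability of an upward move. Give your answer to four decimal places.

Risk-neutral probability p = (1 + 0.07 − 0.85)/(1.3 − 0.85) = 0.2200/0.4500 = 0.4889

p = 0.4889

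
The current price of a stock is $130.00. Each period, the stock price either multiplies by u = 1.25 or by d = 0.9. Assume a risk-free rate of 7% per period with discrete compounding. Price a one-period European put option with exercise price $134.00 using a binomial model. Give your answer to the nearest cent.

$8.17

Risk-neutral probability p = (1 + 0.07 − 0.9)/(1.25 − 0.9) = 0.1700/0.3500 = 0.4857
Terminal stock prices: S_u = 162.5, S_d = 117
Terminal payoffs (K − S): max(-28.5, 0) = 0, max(17, 0) = 17
Node 0 (S = 130): V_0 = 1/1.07·[0.4857·0.0000 + 0.5143·17.0000] = 8.1709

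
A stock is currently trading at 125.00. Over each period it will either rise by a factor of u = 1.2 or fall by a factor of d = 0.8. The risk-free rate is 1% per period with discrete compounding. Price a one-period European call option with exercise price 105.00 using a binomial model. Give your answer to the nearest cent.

Risk-neutral probability p = (1 + 0.01 − 0.8)/(1.2 − 0.8) = 0.2100/0.4000 = 0.5250
Terminal stock prices: S_u = 150, S_d = 100
Terminal payoffs (S − K): max(45, 0) = 45, max(-5, 0) = 0
Node 0 (S = 125): V_0 = 1/1.01·[0.5250·45.0000 + 0.4750·0.0000] = 23.3911

23.39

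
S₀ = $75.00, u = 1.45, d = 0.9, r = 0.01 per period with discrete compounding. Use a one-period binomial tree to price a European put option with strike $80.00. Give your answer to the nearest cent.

Risk-neutral probability p = (1 + 0.01 − 0.9)/(1.45 − 0.9) = 0.1100/0.5500 = 0.2000
Terminal stock prices: S_u = 108.8, S_d = 67.5
Terminal payoffs (K − S): max(-28.75, 0) = 0, max(12.5, 0) = 12.5
Node 0 (S = 75): V_0 = 1/1.01·[0.2000·0.0000 + 0.8000·12.5000] = 9.9010

$9.90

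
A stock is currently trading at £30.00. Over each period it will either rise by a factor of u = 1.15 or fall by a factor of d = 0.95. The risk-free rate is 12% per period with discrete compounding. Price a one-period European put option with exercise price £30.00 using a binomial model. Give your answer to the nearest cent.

Risk-neutral probability p = (1 + 0.12 − 0.95)/(1.15 − 0.95) = 0.1700/0.2000 = 0.8500
Terminal stock prices: S_u = 34.5, S_d = 28.5
Terminal payoffs (K − S): max(-4.5, 0) = 0, max(1.5, 0) = 1.5
Node 0 (S = 30): V_0 = 1/1.12·[0.8500·0.0000 + 0.1500·1.5000] = 0.2009

£0.20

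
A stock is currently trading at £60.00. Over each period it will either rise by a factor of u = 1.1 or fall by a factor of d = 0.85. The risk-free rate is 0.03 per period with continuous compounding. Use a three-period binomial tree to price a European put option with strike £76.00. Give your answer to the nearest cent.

Risk-neutral probability p = (e^0.03 − 0.85)/(1.1 − 0.85) = 0.1805/0.2500 = 0.7218
Terminal stock prices: S_uuu = 79.86, S_uud = 61.71, S_udd = 47.68, S_ddd = 36.85
Terminal payoffs (K − S): max(-3.86, 0) = 0, max(14.29, 0) = 14.29, max(28.32, 0) = 28.32, max(39.15, 0) = 39.15
Node uu (S = 72.6): V_uu = e^(−0.03)·[0.7218·0.0000 + 0.2782·14.2900] = 3.8577
Node ud (S = 56.1): V_ud = e^(−0.03)·[0.7218·14.2900 + 0.2782·28.3150] = 17.6539
Node dd (S = 43.35): V_dd = e^(−0.03)·[0.7218·28.3150 + 0.2782·39.1525] = 30.4039
Node u (S = 66): V_u = e^(−0.03)·[0.7218·3.8577 + 0.2782·17.6539] = 7.4681
Node d (S = 51): V_d = e^(−0.03)·[0.7218·17.6539 + 0.2782·30.4039] = 20.5741
Node 0 (S = 60): V_0 = e^(−0.03)·[0.7218·7.4681 + 0.2782·20.5741] = 10.7855

£10.79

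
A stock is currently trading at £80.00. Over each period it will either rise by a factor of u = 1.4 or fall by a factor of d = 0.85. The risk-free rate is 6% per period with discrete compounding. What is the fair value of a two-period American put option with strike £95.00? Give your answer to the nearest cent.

£15.75

Risk-neutral probability p = (1 + 0.06 − 0.85)/(1.4 − 0.85) = 0.2100/0.5500 = 0.3818
Terminal stock prices: S_uu = 156.8, S_ud = 95.2, S_dd = 57.8
Terminal payoffs (K − S): max(-61.8, 0) = 0, max(-0.2, 0) = 0, max(37.2, 0) = 37.2
Node u (S = 112): continuation = 1/1.06·[0.3818·0.0000 + 0.6182·0.0000] = 0.0000; exercise value = 0.0000 ≤ continuation, so V_u = 0.0000
Node d (S = 68): continuation = 1/1.06·[0.3818·0.0000 + 0.6182·37.2000] = 21.6947; exercise value = 27.0000 > continuation, so V_d = 27.0000 (exercise)
Node 0 (S = 80): continuation = 1/1.06·[0.3818·0.0000 + 0.6182·27.0000] = 15.7461; exercise value = 15.0000 ≤ continuation, so V_0 = 15.7461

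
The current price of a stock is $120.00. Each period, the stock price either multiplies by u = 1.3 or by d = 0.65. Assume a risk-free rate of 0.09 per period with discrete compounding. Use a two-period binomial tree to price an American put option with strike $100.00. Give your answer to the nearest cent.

Risk-neutral probability p = (1 + 0.09 − 0.65)/(1.3 − 0.65) = 0.4400/0.6500 = 0.6769
Terminal stock prices: S_uu = 202.8, S_ud = 101.4, S_dd = 50.7
Terminal payoffs (K − S): max(-102.8, 0) = 0, max(-1.4, 0) = 0, max(49.3, 0) = 49.3
Node u (S = 156): continuation = 1/1.09·[0.6769·0.0000 + 0.3231·0.0000] = 0.0000; exercise value = 0.0000 ≤ continuation, so V_u = 0.0000
Node d (S = 78): continuation = 1/1.09·[0.6769·0.0000 + 0.3231·49.3000] = 14.6126; exercise value = 22.0000 > continuation, so V_d = 22.0000 (exercise)
Node 0 (S = 120): continuation = 1/1.09·[0.6769·0.0000 + 0.3231·22.0000] = 6.5208; exercise value = 0.0000 ≤ continuation, so V_0 = 6.5208

$6.52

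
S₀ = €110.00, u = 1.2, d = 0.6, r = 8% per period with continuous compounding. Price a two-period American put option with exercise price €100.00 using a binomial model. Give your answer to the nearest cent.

€8.88

Risk-neutral probability p = (e^0.08 − 0.6)/(1.2 − 0.6) = 0.4833/0.6000 = 0.8055
Terminal stock prices: S_uu = 158.4, S_ud = 79.2, S_dd = 39.6
Terminal payoffs (K − S): max(-58.4, 0) = 0, max(20.8, 0) = 20.8, max(60.4, 0) = 60.4
Node u (S = 132): continuation = e^(−0.08)·[0.8055·0.0000 + 0.1945·20.8000] = 3.7350; exercise value = 0.0000 ≤ continuation, so V_u = 3.7350
Node d (S = 66): continuation = e^(−0.08)·[0.8055·20.8000 + 0.1945·60.4000] = 26.3116; exercise value = 34.0000 > continuation, so V_d = 34.0000 (exercise)
Node 0 (S = 110): continuation = e^(−0.08)·[0.8055·3.7350 + 0.1945·34.0000] = 8.8824; exercise value = 0.0000 ≤ continuation, so V_0 = 8.8824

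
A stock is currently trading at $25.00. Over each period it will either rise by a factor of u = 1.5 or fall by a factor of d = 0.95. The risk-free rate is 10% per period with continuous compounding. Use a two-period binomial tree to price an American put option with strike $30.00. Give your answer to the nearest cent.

$5.00

Risk-neutral probability p = (e^0.1 − 0.95)/(1.5 − 0.95) = 0.1552/0.5500 = 0.2821
Terminal stock prices: S_uu = 56.25, S_ud = 35.62, S_dd = 22.56
Terminal payoffs (K − S): max(-26.25, 0) = 0, max(-5.625, 0) = 0, max(7.438, 0) = 7.438
Node u (S = 37.5): continuation = e^(−0.1)·[0.2821·0.0000 + 0.7179·0.0000] = 0.0000; exercise value = 0.0000 ≤ continuation, so V_u = 0.0000
Node d (S = 23.75): continuation = e^(−0.1)·[0.2821·0.0000 + 0.7179·7.4375] = 4.8311; exercise value = 6.2500 > continuation, so V_d = 6.2500 (exercise)
Node 0 (S = 25): continuation = e^(−0.1)·[0.2821·0.0000 + 0.7179·6.2500] = 4.0597; exercise value = 5.0000 > continuation, so V_0 = 5.0000 (exercise)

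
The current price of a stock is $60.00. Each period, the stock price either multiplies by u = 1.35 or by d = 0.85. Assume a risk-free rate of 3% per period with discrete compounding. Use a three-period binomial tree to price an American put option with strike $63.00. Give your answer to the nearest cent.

Risk-neutral probability p = (1 + 0.03 − 0.85)/(1.35 − 0.85) = 0.1800/0.5000 = 0.3600
Terminal stock prices: S_uuu = 147.6, S_uud = 92.95, S_udd = 58.52, S_ddd = 36.85
Terminal payoffs (K − S): max(-84.62, 0) = 0, max(-29.95, 0) = 0, max(4.478, 0) = 4.478, max(26.15, 0) = 26.15
Node uu (S = 109.4): continuation = 1/1.03·[0.3600·0.0000 + 0.6400·0.0000] = 0.0000; exercise value = 0.0000 ≤ continuation, so V_uu = 0.0000
Node ud (S = 68.85): continuation = 1/1.03·[0.3600·0.0000 + 0.6400·4.4775] = 2.7821; exercise value = 0.0000 ≤ continuation, so V_ud = 2.7821
Node dd (S = 43.35): continuation = 1/1.03·[0.3600·4.4775 + 0.6400·26.1525] = 17.8150; exercise value = 19.6500 > continuation, so V_dd = 19.6500 (exercise)
Node u (S = 81): continuation = 1/1.03·[0.3600·0.0000 + 0.6400·2.7821] = 1.7287; exercise value = 0.0000 ≤ continuation, so V_u = 1.7287
Node d (S = 51): continuation = 1/1.03·[0.3600·2.7821 + 0.6400·19.6500] = 13.1821; exercise value = 12.0000 ≤ continuation, so V_d = 13.1821
Node 0 (S = 60): continuation = 1/1.03·[0.3600·1.7287 + 0.6400·13.1821] = 8.7950; exercise value = 3.0000 ≤ continuation, so V_0 = 8.7950

$8.80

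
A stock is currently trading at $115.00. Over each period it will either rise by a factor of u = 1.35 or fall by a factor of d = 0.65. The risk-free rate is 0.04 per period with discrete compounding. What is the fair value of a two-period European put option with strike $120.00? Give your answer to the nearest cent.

Risk-neutral probability p = (1 + 0.04 − 0.65)/(1.35 − 0.65) = 0.3900/0.7000 = 0.5571
Terminal stock prices: S_uu = 209.6, S_ud = 100.9, S_dd = 48.59
Terminal payoffs (K − S): max(-89.59, 0) = 0, max(19.09, 0) = 19.09, max(71.41, 0) = 71.41
Node u (S = 155.2): V_u = 1/1.04·[0.5571·0.0000 + 0.4429·19.0875] = 8.1279
Node d (S = 74.75): V_d = 1/1.04·[0.5571·19.0875 + 0.4429·71.4125] = 40.6346
Node 0 (S = 115): V_0 = 1/1.04·[0.5571·8.1279 + 0.4429·40.6346] = 21.6574

$21.66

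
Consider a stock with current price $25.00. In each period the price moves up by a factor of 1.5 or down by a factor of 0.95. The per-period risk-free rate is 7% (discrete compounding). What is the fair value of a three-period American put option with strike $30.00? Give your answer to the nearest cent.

$5.00

Risk-neutral probability p = (1 + 0.07 − 0.95)/(1.5 − 0.95) = 0.1200/0.5500 = 0.2182
Terminal stock prices: S_uuu = 84.38, S_uud = 53.44, S_udd = 33.84, S_ddd = 21.43
Terminal payoffs (K − S): max(-54.38, 0) = 0, max(-23.44, 0) = 0, max(-3.844, 0) = 0, max(8.566, 0) = 8.566
Node uu (S = 56.25): continuation = 1/1.07·[0.2182·0.0000 + 0.7818·0.0000] = 0.0000; exercise value = 0.0000 ≤ continuation, so V_uu = 0.0000
Node ud (S = 35.62): continuation = 1/1.07·[0.2182·0.0000 + 0.7818·0.0000] = 0.0000; exercise value = 0.0000 ≤ continuation, so V_ud = 0.0000
Node dd (S = 22.56): continuation = 1/1.07·[0.2182·0.0000 + 0.7818·8.5656] = 6.2587; exercise value = 7.4375 > continuation, so V_dd = 7.4375 (exercise)
Node u (S = 37.5): continuation = 1/1.07·[0.2182·0.0000 + 0.7818·0.0000] = 0.0000; exercise value = 0.0000 ≤ continuation, so V_u = 0.0000
Node d (S = 23.75): continuation = 1/1.07·[0.2182·0.0000 + 0.7818·7.4375] = 5.4344; exercise value = 6.2500 > continuation, so V_d = 6.2500 (exercise)
Node 0 (S = 25): continuation = 1/1.07·[0.2182·0.0000 + 0.7818·6.2500] = 4.5667; exercise value = 5.0000 > continuation, so V_0 = 5.0000 (exercise)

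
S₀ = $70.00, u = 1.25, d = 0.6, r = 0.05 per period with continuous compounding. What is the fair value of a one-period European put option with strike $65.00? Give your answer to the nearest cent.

Risk-neutral probability p = (e^0.05 − 0.6)/(1.25 − 0.6) = 0.4513/0.6500 = 0.6943
Terminal stock prices: S_u = 87.5, S_d = 42
Terminal payoffs (K − S): max(-22.5, 0) = 0, max(23, 0) = 23
Node 0 (S = 70): V_0 = e^(−0.05)·[0.6943·0.0000 + 0.3057·23.0000] = 6.6890

$6.69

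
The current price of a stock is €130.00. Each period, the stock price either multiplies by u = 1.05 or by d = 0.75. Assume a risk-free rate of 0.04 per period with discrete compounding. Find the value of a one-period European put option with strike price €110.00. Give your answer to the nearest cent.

€0.40

Risk-neutral probability p = (1 + 0.04 − 0.75)/(1.05 − 0.75) = 0.2900/0.3000 = 0.9667
Terminal stock prices: S_u = 136.5, S_d = 97.5
Terminal payoffs (K − S): max(-26.5, 0) = 0, max(12.5, 0) = 12.5
Node 0 (S = 130): V_0 = 1/1.04·[0.9667·0.0000 + 0.0333·12.5000] = 0.4006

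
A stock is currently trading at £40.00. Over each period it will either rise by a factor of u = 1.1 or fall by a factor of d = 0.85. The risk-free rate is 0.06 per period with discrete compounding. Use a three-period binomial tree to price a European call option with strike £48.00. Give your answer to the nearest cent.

£2.61

Risk-neutral probability p = (1 + 0.06 − 0.85)/(1.1 − 0.85) = 0.2100/0.2500 = 0.8400
Terminal stock prices: S_uuu = 53.24, S_uud = 41.14, S_udd = 31.79, S_ddd = 24.56
Terminal payoffs (S − K): max(5.24, 0) = 5.24, max(-6.86, 0) = 0, max(-16.21, 0) = 0, max(-23.44, 0) = 0
Node uu (S = 48.4): V_uu = 1/1.06·[0.8400·5.2400 + 0.1600·0.0000] = 4.1525
Node ud (S = 37.4): V_ud = 1/1.06·[0.8400·0.0000 + 0.1600·0.0000] = 0.0000
Node dd (S = 28.9): V_dd = 1/1.06·[0.8400·0.0000 + 0.1600·0.0000] = 0.0000
Node u (S = 44): V_u = 1/1.06·[0.8400·4.1525 + 0.1600·0.0000] = 3.2906
Node d (S = 34): V_d = 1/1.06·[0.8400·0.0000 + 0.1600·0.0000] = 0.0000
Node 0 (S = 40): V_0 = 1/1.06·[0.8400·3.2906 + 0.1600·0.0000] = 2.6077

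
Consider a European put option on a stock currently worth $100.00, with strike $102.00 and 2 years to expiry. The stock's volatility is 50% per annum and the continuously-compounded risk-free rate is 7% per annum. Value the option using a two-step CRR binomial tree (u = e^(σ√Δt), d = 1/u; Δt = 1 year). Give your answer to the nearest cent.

CRR parameters: u = e^(σ√Δt) = e^(0.5·√1) = 1.6487, d = 1/u = 0.6065
Per-period rate: rΔt = 0.07·1 = 0.07, so R = e^0.07 = 1.0725
Risk-neutral probability p = (e^0.07 − 0.6065)/(1.6487 − 0.6065) = 0.4660/1.0422 = 0.4471
Terminal stock prices: S_uu = 271.8, S_ud = 100, S_dd = 36.79
Terminal payoffs (K − S): max(-169.8, 0) = 0, max(2, 0) = 2, max(65.21, 0) = 65.21
Node u (S = 164.9): V_u = e^(−0.07)·[0.4471·0.0000 + 0.5529·2.0000] = 1.0310
Node d (S = 60.65): V_d = e^(−0.07)·[0.4471·2.0000 + 0.5529·65.2121] = 34.4511
Node 0 (S = 100): V_0 = e^(−0.07)·[0.4471·1.0310 + 0.5529·34.4511] = 18.1896

$18.19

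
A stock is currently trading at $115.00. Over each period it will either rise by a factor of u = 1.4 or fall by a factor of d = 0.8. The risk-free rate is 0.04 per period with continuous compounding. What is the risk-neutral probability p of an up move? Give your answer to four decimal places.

p = 0.4014

Risk-neutral probability p = (e^0.04 − 0.8)/(1.4 − 0.8) = 0.2408/0.6000 = 0.4014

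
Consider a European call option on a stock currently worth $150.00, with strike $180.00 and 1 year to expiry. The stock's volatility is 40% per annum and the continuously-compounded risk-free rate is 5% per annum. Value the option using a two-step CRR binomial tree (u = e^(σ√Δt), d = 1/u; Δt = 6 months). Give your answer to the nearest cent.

CRR parameters: u = e^(σ√Δt) = e^(0.4·√0.5) = 1.3269, d = 1/u = 0.7536
Per-period rate: rΔt = 0.05·0.5 = 0.025, so R = e^0.025 = 1.0253
Risk-neutral probability p = (e^0.025 − 0.7536)/(1.3269 − 0.7536) = 0.2717/0.5733 = 0.4739
Terminal stock prices: S_uu = 264.1, S_ud = 150, S_dd = 85.2
Terminal payoffs (S − K): max(84.1, 0) = 84.1, max(-30, 0) = 0, max(-94.8, 0) = 0
Node u (S = 199): V_u = e^(−0.025)·[0.4739·84.0981 + 0.5261·0.0000] = 38.8715
Node d (S = 113): V_d = e^(−0.025)·[0.4739·0.0000 + 0.5261·0.0000] = 0.0000
Node 0 (S = 150): V_0 = e^(−0.025)·[0.4739·38.8715 + 0.5261·0.0000] = 17.9670

$17.97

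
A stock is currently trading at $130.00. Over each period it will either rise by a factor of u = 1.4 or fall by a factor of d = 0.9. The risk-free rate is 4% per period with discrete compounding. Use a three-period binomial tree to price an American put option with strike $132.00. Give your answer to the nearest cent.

$12.80

Risk-neutral probability p = (1 + 0.04 − 0.9)/(1.4 − 0.9) = 0.1400/0.5000 = 0.2800
Terminal stock prices: S_uuu = 356.7, S_uud = 229.3, S_udd = 147.4, S_ddd = 94.77
Terminal payoffs (K − S): max(-224.7, 0) = 0, max(-97.32, 0) = 0, max(-15.42, 0) = 0, max(37.23, 0) = 37.23
Node uu (S = 254.8): continuation = 1/1.04·[0.2800·0.0000 + 0.7200·0.0000] = 0.0000; exercise value = 0.0000 ≤ continuation, so V_uu = 0.0000
Node ud (S = 163.8): continuation = 1/1.04·[0.2800·0.0000 + 0.7200·0.0000] = 0.0000; exercise value = 0.0000 ≤ continuation, so V_ud = 0.0000
Node dd (S = 105.3): continuation = 1/1.04·[0.2800·0.0000 + 0.7200·37.2300] = 25.7746; exercise value = 26.7000 > continuation, so V_dd = 26.7000 (exercise)
Node u (S = 182): continuation = 1/1.04·[0.2800·0.0000 + 0.7200·0.0000] = 0.0000; exercise value = 0.0000 ≤ continuation, so V_u = 0.0000
Node d (S = 117): continuation = 1/1.04·[0.2800·0.0000 + 0.7200·26.7000] = 18.4846; exercise value = 15.0000 ≤ continuation, so V_d = 18.4846
Node 0 (S = 130): continuation = 1/1.04·[0.2800·0.0000 + 0.7200·18.4846] = 12.7970; exercise value = 2.0000 ≤ continuation, so V_0 = 12.7970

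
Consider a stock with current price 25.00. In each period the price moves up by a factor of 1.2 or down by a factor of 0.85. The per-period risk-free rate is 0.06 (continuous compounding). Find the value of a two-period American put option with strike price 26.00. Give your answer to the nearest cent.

1.87

Risk-neutral probability p = (e^0.06 − 0.85)/(1.2 − 0.85) = 0.2118/0.3500 = 0.6052
Terminal stock prices: S_uu = 36, S_ud = 25.5, S_dd = 18.06
Terminal payoffs (K − S): max(-10, 0) = 0, max(0.5, 0) = 0.5, max(7.938, 0) = 7.938
Node u (S = 30): continuation = e^(−0.06)·[0.6052·0.0000 + 0.3948·0.5000] = 0.1859; exercise value = 0.0000 ≤ continuation, so V_u = 0.1859
Node d (S = 21.25): continuation = e^(−0.06)·[0.6052·0.5000 + 0.3948·7.9375] = 3.2359; exercise value = 4.7500 > continuation, so V_d = 4.7500 (exercise)
Node 0 (S = 25): continuation = e^(−0.06)·[0.6052·0.1859 + 0.3948·4.7500] = 1.8718; exercise value = 1.0000 ≤ continuation, so V_0 = 1.8718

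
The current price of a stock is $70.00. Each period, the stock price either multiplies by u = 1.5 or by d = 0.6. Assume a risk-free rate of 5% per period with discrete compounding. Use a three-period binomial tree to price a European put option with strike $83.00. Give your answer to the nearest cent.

$21.97

Risk-neutral probability p = (1 + 0.05 − 0.6)/(1.5 − 0.6) = 0.4500/0.9000 = 0.5000
Terminal stock prices: S_uuu = 236.2, S_uud = 94.5, S_udd = 37.8, S_ddd = 15.12
Terminal payoffs (K − S): max(-153.2, 0) = 0, max(-11.5, 0) = 0, max(45.2, 0) = 45.2, max(67.88, 0) = 67.88
Node uu (S = 157.5): V_uu = 1/1.05·[0.5000·0.0000 + 0.5000·0.0000] = 0.0000
Node ud (S = 63): V_ud = 1/1.05·[0.5000·0.0000 + 0.5000·45.2000] = 21.5238
Node dd (S = 25.2): V_dd = 1/1.05·[0.5000·45.2000 + 0.5000·67.8800] = 53.8476
Node u (S = 105): V_u = 1/1.05·[0.5000·0.0000 + 0.5000·21.5238] = 10.2494
Node d (S = 42): V_d = 1/1.05·[0.5000·21.5238 + 0.5000·53.8476] = 35.8912
Node 0 (S = 70): V_0 = 1/1.05·[0.5000·10.2494 + 0.5000·35.8912] = 21.9717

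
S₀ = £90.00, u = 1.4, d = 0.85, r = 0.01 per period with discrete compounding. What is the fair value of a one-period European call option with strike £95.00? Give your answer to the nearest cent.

Risk-neutral probability p = (1 + 0.01 − 0.85)/(1.4 − 0.85) = 0.1600/0.5500 = 0.2909
Terminal stock prices: S_u = 126, S_d = 76.5
Terminal payoffs (S − K): max(31, 0) = 31, max(-18.5, 0) = 0
Node 0 (S = 90): V_0 = 1/1.01·[0.2909·31.0000 + 0.7091·0.0000] = 8.9289

£8.93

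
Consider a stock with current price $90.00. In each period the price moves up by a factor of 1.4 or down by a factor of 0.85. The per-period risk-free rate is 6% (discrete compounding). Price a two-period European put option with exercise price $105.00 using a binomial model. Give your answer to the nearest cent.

$13.60

Risk-neutral probability p = (1 + 0.06 − 0.85)/(1.4 − 0.85) = 0.2100/0.5500 = 0.3818
Terminal stock prices: S_uu = 176.4, S_ud = 107.1, S_dd = 65.02
Terminal payoffs (K − S): max(-71.4, 0) = 0, max(-2.1, 0) = 0, max(39.98, 0) = 39.98
Node u (S = 126): V_u = 1/1.06·[0.3818·0.0000 + 0.6182·0.0000] = 0.0000
Node d (S = 76.5): V_d = 1/1.06·[0.3818·0.0000 + 0.6182·39.9750] = 23.3130
Node 0 (S = 90): V_0 = 1/1.06·[0.3818·0.0000 + 0.6182·23.3130] = 13.5959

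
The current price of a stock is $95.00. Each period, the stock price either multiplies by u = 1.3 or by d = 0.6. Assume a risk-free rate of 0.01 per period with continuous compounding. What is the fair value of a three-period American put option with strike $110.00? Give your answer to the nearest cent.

Risk-neutral probability p = (e^0.01 − 0.6)/(1.3 − 0.6) = 0.4101/0.7000 = 0.5858
Terminal stock prices: S_uuu = 208.7, S_uud = 96.33, S_udd = 44.46, S_ddd = 20.52
Terminal payoffs (K − S): max(-98.72, 0) = 0, max(13.67, 0) = 13.67, max(65.54, 0) = 65.54, max(89.48, 0) = 89.48
Node uu (S = 160.6): continuation = e^(−0.01)·[0.5858·0.0000 + 0.4142·13.6700] = 5.6060; exercise value = 0.0000 ≤ continuation, so V_uu = 5.6060
Node ud (S = 74.1): continuation = e^(−0.01)·[0.5858·13.6700 + 0.4142·65.5400] = 34.8055; exercise value = 35.9000 > continuation, so V_ud = 35.9000 (exercise)
Node dd (S = 34.2): continuation = e^(−0.01)·[0.5858·65.5400 + 0.4142·89.4800] = 74.7055; exercise value = 75.8000 > continuation, so V_dd = 75.8000 (exercise)
Node u (S = 123.5): continuation = e^(−0.01)·[0.5858·5.6060 + 0.4142·35.9000] = 17.9735; exercise value = 0.0000 ≤ continuation, so V_u = 17.9735
Node d (S = 57): continuation = e^(−0.01)·[0.5858·35.9000 + 0.4142·75.8000] = 51.9055; exercise value = 53.0000 > continuation, so V_d = 53.0000 (exercise)
Node 0 (S = 95): continuation = e^(−0.01)·[0.5858·17.9735 + 0.4142·53.0000] = 32.1588; exercise value = 15.0000 ≤ continuation, so V_0 = 32.1588

$32.16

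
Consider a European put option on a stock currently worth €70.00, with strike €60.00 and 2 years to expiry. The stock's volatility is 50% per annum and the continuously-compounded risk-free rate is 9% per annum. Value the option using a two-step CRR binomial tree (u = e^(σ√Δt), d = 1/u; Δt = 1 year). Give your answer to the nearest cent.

€8.10

CRR parameters: u = e^(σ√Δt) = e^(0.5·√1) = 1.6487, d = 1/u = 0.6065
Per-period rate: rΔt = 0.09·1 = 0.09, so R = e^0.09 = 1.0942
Risk-neutral probability p = (e^0.09 − 0.6065)/(1.6487 − 0.6065) = 0.4876/1.0422 = 0.4679
Terminal stock prices: S_uu = 190.3, S_ud = 70, S_dd = 25.75
Terminal payoffs (K − S): max(-130.3, 0) = 0, max(-10, 0) = 0, max(34.25, 0) = 34.25
Node u (S = 115.4): V_u = e^(−0.09)·[0.4679·0.0000 + 0.5321·0.0000] = 0.0000
Node d (S = 42.46): V_d = e^(−0.09)·[0.4679·0.0000 + 0.5321·34.2484] = 16.6550
Node 0 (S = 70): V_0 = e^(−0.09)·[0.4679·0.0000 + 0.5321·16.6550] = 8.0993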